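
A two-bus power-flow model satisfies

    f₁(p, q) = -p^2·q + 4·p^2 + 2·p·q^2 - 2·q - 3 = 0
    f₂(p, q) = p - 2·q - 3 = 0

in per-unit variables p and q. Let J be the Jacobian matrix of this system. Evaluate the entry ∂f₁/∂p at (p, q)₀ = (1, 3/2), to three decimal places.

∂f₁/∂p = -2·p·q + 8·p + 2·q^2.
At (1, 3/2) this is 9.500.

9.500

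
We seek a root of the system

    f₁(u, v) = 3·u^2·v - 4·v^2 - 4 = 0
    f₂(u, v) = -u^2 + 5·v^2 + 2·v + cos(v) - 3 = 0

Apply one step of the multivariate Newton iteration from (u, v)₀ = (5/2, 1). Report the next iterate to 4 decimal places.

At (5/2, 1): F = (10.7500, -1.709698).
Jacobian J = [[6·u·v, 3·u^2 - 8·v], [-2·u, 10·v - sin(v) + 2]].
At the point, J = [[15.0000, 10.7500], [-5.0000, 11.158529]] (det J = 221.127935).
Solving J·Δ = −F gives Δ = (-0.6256, -0.1271).
Then the next iterate is (u, v)₁ = (1.8744, 0.8729).

(1.8744, 0.8729)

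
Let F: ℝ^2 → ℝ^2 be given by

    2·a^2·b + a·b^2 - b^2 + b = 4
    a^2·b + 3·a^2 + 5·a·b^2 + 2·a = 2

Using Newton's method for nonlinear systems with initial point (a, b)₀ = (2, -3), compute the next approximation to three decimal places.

At (2, -3): F = (-22.000, 92.000).
Jacobian J = [[4·a·b + b^2, 2·a^2 + 2·a·b - 2·b + 1], [2·a·b + 6·a + 5·b^2 + 2, a^2 + 10·a·b]].
At the point, J = [[-15.000, 3.000], [47.000, -56.000]] (det J = 699.000).
Solving J·Δ = −F gives Δ = (-1.368, 0.495).
Then the next iterate is (a, b)₁ = (0.632, -2.505).

(0.632, -2.505)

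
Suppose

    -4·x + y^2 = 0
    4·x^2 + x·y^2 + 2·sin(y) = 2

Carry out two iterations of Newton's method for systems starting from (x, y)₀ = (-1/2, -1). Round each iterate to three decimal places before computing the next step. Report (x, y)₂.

(2.668, 10.579)

At (-1/2, -1): F = (3.000, -3.18294).
Jacobian J = [[-4, 2·y], [8·x + y^2, 2·x·y + 2·cos(y)]].
At the point, J = [[-4.000, -2.000], [-3.000, 2.08060]] (det J = -14.32242).
Solving J·Δ = −F gives Δ = (-0.009, 1.517).
Then the next iterate is (x, y)₁ = (-0.509, 0.517).
Round to (-0.509, 0.517) and repeat: F = (2.30329, -0.11118), J = [[-4.000, 1.034], [-3.80471, 1.21231]].
Δ = (3.177, 10.062), so (x, y)₂ = (2.668, 10.579).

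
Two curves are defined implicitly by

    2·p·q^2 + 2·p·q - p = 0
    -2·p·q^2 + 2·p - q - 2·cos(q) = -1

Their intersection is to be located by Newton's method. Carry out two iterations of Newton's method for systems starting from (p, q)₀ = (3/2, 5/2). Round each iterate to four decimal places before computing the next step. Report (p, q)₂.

At (3/2, 5/2): F = (24.7500, -15.647713).
Jacobian J = [[2·q^2 + 2·q - 1, 4·p·q + 2·p], [-2·q^2 + 2, -4·p·q + 2·sin(q) - 1]].
At the point, J = [[16.5000, 18.0000], [-10.5000, -14.803056]] (det J = -55.250419).
Solving J·Δ = −F gives Δ = (-1.5333, 0.0305).
Then the next iterate is (p, q)₁ = (-0.0333, 2.5305).
Round to (-0.0333, 2.5305) and repeat: F = (-0.561700, 0.467412), J = [[16.867860, -0.403663], [-10.806860, 0.484588]].
Δ = (0.0219, -0.4759), so (p, q)₂ = (-0.0114, 2.0546).

(-0.0114, 2.0546)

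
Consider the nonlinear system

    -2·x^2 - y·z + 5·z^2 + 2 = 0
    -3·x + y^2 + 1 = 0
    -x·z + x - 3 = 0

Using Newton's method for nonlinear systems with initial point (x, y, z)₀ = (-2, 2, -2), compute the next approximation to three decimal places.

At (-2, 2, -2): F = (18.000, 11.000, -9.000).
Jacobian J = [[-4·x, -z, -y + 10·z], [-3, 2·y, 0], [-z + 1, 0, -x]].
At the point, J = [[8.000, 2.000, -22.000], [-3.000, 4.000, 0.000], [3.000, 0.000, 2.000]] (det J = 340.000).
Solving J·Δ = −F gives Δ = (2.035, -1.224, 1.447).
Then the next iterate is (x, y, z)₁ = (0.035, 0.776, -0.553).

(0.035, 0.776, -0.553)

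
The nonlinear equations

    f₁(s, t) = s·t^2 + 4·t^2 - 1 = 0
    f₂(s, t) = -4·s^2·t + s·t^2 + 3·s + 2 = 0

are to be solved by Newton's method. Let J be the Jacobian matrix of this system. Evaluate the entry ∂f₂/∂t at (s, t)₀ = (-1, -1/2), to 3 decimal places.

-3.000

∂f₂/∂t = -4·s^2 + 2·s·t.
At (-1, -1/2) this is -3.000.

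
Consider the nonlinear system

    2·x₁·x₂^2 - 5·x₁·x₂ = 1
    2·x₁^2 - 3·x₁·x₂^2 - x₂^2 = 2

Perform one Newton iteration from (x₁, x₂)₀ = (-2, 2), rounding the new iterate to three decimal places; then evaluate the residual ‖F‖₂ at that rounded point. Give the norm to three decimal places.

At (-2, 2): F = (3.000, 26.000).
Jacobian J = [[2·x₂^2 - 5·x₂, 4·x₁·x₂ - 5·x₁], [4·x₁ - 3·x₂^2, -6·x₁·x₂ - 2·x₂]].
At the point, J = [[-2.000, -6.000], [-20.000, 20.000]] (det J = -160.000).
Solving J·Δ = −F gives Δ = (1.350, 0.050).
Then the next iterate is (x₁, x₂)₁ = (-0.650, 2.050).
Re-evaluating at (-0.650, 2.050): F = (0.19925, 2.83738), so ‖F‖₂ = 2.844.

2.844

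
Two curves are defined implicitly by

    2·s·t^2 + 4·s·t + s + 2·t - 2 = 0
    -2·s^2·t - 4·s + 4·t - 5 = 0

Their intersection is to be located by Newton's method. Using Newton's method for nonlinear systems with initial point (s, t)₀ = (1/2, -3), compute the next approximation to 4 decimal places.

At (1/2, -3): F = (-4.5000, -17.5000).
Jacobian J = [[2·t^2 + 4·t + 1, 4·s·t + 4·s + 2], [-4·s·t - 4, -2·s^2 + 4]].
At the point, J = [[7.0000, -2.0000], [2.0000, 3.5000]] (det J = 28.5000).
Solving J·Δ = −F gives Δ = (1.7807, 3.9825).
Then the next iterate is (s, t)₁ = (2.2807, 0.9825).

(2.2807, 0.9825)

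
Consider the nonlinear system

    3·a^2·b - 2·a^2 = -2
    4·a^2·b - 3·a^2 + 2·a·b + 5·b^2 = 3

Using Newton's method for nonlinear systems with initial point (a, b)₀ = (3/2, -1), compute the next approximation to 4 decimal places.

At (3/2, -1): F = (-9.2500, -16.7500).
Jacobian J = [[6·a·b - 4·a, 3·a^2], [8·a·b - 6·a + 2·b, 4·a^2 + 2·a + 10·b]].
At the point, J = [[-15.0000, 6.7500], [-23.0000, 2.0000]] (det J = 125.2500).
Solving J·Δ = −F gives Δ = (-0.7550, -0.3074).
Then the next iterate is (a, b)₁ = (0.7450, -1.3074).

(0.7450, -1.3074)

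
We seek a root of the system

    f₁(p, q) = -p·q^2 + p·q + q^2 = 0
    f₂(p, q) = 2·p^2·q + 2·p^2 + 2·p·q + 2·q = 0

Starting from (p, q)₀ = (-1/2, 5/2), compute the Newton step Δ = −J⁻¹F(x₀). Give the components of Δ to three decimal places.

(2.097, -0.037)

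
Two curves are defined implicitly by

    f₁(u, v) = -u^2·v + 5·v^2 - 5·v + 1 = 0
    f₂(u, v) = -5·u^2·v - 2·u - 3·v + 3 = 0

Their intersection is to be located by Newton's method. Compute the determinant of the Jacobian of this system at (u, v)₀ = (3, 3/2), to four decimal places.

J = [[-2·u·v, -u^2 + 10·v - 5], [-10·u·v - 2, -5·u^2 - 3]].
At the point, J = [[-9.0000, 1.0000], [-47.0000, -48.0000]].
det J = 479.0000.

479.0000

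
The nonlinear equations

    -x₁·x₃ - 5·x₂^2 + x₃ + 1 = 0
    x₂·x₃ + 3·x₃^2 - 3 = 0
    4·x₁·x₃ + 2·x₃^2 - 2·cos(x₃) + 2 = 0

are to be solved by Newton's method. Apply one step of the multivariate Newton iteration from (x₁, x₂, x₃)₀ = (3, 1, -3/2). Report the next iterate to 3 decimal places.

At (3, 1, -3/2): F = (-1.000, 2.250, -11.64147).
Jacobian J = [[-x₃, -10·x₂, -x₁ + 1], [0, x₃, x₂ + 6·x₃], [4·x₃, 0, 4·x₁ + 4·x₃ + 2·sin(x₃)]].
At the point, J = [[1.500, -10.000, -2.000], [0.000, -1.500, -8.000], [-6.000, 0.000, 4.00501]] (det J = -471.01127).
Solving J·Δ = −F gives Δ = (-1.699, -0.427, 0.361).
Then the next iterate is (x₁, x₂, x₃)₁ = (1.301, 0.573, -1.139).

(1.301, 0.573, -1.139)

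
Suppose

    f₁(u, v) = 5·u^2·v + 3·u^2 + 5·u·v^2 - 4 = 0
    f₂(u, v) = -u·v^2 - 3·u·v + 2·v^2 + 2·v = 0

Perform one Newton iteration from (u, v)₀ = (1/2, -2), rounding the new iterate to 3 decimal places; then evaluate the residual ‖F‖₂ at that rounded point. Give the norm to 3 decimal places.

At (1/2, -2): F = (4.250, 5.000).
Jacobian J = [[10·u·v + 6·u + 5·v^2, 5·u^2 + 10·u·v], [-v^2 - 3·v, -2·u·v - 3·u + 4·v + 2]].
At the point, J = [[13.000, -8.750], [2.000, -5.500]] (det J = -54.000).
Solving J·Δ = −F gives Δ = (0.377, 1.046).
Then the next iterate is (u, v)₁ = (0.877, -0.954).
Re-evaluating at (0.877, -0.954): F = (-1.37050, 1.62403), so ‖F‖₂ = 2.125.

2.125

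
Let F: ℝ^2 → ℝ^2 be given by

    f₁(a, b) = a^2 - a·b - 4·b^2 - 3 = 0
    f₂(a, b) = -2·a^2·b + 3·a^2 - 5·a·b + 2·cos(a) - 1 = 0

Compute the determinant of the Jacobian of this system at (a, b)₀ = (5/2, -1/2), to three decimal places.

-169.455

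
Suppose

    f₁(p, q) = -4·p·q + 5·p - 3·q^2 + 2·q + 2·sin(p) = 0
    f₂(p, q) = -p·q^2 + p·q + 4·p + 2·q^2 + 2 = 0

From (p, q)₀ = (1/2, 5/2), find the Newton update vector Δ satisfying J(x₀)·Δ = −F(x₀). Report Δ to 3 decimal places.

(4.370, -1.965)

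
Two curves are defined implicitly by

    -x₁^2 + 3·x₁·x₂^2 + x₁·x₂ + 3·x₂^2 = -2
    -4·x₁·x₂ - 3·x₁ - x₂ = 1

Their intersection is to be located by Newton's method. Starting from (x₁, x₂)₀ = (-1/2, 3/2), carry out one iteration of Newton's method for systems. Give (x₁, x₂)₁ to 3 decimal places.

At (-1/2, 3/2): F = (4.375, 2.000).
Jacobian J = [[-2·x₁ + 3·x₂^2 + x₂, 6·x₁·x₂ + x₁ + 6·x₂], [-4·x₂ - 3, -4·x₁ - 1]].
At the point, J = [[9.250, 4.000], [-9.000, 1.000]] (det J = 45.250).
Solving J·Δ = −F gives Δ = (0.080, -1.279).
Then the next iterate is (x₁, x₂)₁ = (-0.420, 0.221).

(-0.420, 0.221)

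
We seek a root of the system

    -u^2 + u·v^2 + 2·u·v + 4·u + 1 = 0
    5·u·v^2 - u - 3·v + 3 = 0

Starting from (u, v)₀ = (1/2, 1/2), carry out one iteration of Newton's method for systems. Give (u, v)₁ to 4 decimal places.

At (1/2, 1/2): F = (3.3750, 1.6250).
Jacobian J = [[-2·u + v^2 + 2·v + 4, 2·u·v + 2·u], [5·v^2 - 1, 10·u·v - 3]].
At the point, J = [[4.2500, 1.5000], [0.2500, -0.5000]] (det J = -2.5000).
Solving J·Δ = −F gives Δ = (-1.6500, 2.4250).
Then the next iterate is (u, v)₁ = (-1.1500, 2.9250).

(-1.1500, 2.9250)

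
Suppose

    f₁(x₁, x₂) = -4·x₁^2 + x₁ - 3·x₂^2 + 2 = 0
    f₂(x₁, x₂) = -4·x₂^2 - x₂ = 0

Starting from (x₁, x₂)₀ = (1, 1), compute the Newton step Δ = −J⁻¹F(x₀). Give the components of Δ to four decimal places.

(-0.0952, -0.5556)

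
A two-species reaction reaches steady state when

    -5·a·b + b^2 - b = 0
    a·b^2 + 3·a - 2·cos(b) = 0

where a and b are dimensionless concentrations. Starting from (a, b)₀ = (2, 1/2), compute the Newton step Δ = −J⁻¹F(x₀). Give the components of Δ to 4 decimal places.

(-1.2713, -0.2072)

At (2, 1/2): F = (-5.2500, 4.744835).
Jacobian J = [[-5·b, -5·a + 2·b - 1], [b^2 + 3, 2·a·b + 2·sin(b)]].
At the point, J = [[-2.5000, -10.0000], [3.2500, 2.958851]] (det J = 25.102872).
Solving J·Δ = −F gives Δ = (-1.2713, -0.2072).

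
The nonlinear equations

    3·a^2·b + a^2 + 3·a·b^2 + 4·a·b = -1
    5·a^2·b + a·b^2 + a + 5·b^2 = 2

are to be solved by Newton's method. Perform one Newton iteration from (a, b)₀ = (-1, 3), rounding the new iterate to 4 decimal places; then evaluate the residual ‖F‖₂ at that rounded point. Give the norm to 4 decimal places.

11.2738

At (-1, 3): F = (-28.0000, 48.0000).
Jacobian J = [[6·a·b + 2·a + 3·b^2 + 4·b, 3·a^2 + 6·a·b + 4·a], [10·a·b + b^2 + 1, 5·a^2 + 2·a·b + 10·b]].
At the point, J = [[19.0000, -19.0000], [-20.0000, 29.0000]] (det J = 171.0000).
Solving J·Δ = −F gives Δ = (-0.5848, -2.0585).
Then the next iterate is (a, b)₁ = (-1.5848, 0.9415).
Re-evaluating at (-1.5848, 0.9415): F = (0.422817, 11.265824), so ‖F‖₂ = 11.2738.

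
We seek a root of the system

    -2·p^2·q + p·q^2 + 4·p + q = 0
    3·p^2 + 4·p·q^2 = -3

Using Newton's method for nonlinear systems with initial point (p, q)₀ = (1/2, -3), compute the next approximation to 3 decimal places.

At (1/2, -3): F = (5.000, 21.750).
Jacobian J = [[-4·p·q + q^2 + 4, -2·p^2 + 2·p·q + 1], [6·p + 4·q^2, 8·p·q]].
At the point, J = [[19.000, -2.500], [39.000, -12.000]] (det J = -130.500).
Solving J·Δ = −F gives Δ = (-0.043, 1.672).
Then the next iterate is (p, q)₁ = (0.457, -1.328).

(0.457, -1.328)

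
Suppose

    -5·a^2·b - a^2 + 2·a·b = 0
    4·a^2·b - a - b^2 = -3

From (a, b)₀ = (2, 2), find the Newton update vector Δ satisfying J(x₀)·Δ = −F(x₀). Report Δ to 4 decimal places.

At (2, 2): F = (-36.0000, 29.0000).
Jacobian J = [[-10·a·b - 2·a + 2·b, -5·a^2 + 2·a], [8·a·b - 1, 4·a^2 - 2·b]].
At the point, J = [[-40.0000, -16.0000], [31.0000, 12.0000]] (det J = 16.0000).
Solving J·Δ = −F gives Δ = (-2.0000, 2.7500).

(-2.0000, 2.7500)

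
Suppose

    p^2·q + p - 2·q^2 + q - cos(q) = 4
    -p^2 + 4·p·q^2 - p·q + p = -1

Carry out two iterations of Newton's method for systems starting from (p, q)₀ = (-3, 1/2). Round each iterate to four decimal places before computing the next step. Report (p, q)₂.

At (-3, 1/2): F = (-3.377583, -12.5000).
Jacobian J = [[2·p·q + 1, p^2 - 4·q + sin(q) + 1], [-2·p + 4·q^2 - q + 1, 8·p·q - p]].
At the point, J = [[-2.0000, 8.479426], [7.5000, -9.0000]] (det J = -45.595692).
Solving J·Δ = −F gives Δ = (2.9913, 1.1039).
Then the next iterate is (p, q)₁ = (-0.0087, 1.6039).
Round to (-0.0087, 1.6039) and repeat: F = (-7.516571, 0.915655), J = [[0.972092, -4.416072], [9.703481, -0.102931]].
Δ = (-0.1127, -1.7269), so (p, q)₂ = (-0.1214, -0.1230).

(-0.1214, -0.1230)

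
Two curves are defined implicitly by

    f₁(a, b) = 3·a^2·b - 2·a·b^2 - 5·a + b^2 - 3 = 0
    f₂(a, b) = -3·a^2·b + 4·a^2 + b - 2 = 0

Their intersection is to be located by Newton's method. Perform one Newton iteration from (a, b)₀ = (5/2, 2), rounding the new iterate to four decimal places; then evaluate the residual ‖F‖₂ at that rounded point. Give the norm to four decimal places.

2.2299

At (5/2, 2): F = (6.0000, -12.5000).
Jacobian J = [[6·a·b - 2·b^2 - 5, 3·a^2 - 4·a·b + 2·b], [-6·a·b + 8·a, -3·a^2 + 1]].
At the point, J = [[17.0000, 2.7500], [-10.0000, -17.7500]] (det J = -274.2500).
Solving J·Δ = −F gives Δ = (-0.2630, -0.5561).
Then the next iterate is (a, b)₁ = (2.2370, 1.4439).
Re-evaluating at (2.2370, 1.4439): F = (0.248800, -2.215983), so ‖F‖₂ = 2.2299.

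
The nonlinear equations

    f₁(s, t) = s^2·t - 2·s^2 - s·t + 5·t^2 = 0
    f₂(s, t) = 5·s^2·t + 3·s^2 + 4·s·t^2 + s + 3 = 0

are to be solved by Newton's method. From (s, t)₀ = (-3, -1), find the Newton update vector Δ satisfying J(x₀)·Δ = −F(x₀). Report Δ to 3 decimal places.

(1.304, 0.114)

At (-3, -1): F = (-25.000, -30.000).
Jacobian J = [[2·s·t - 4·s - t, s^2 - s + 10·t], [10·s·t + 6·s + 4·t^2 + 1, 5·s^2 + 8·s·t]].
At the point, J = [[19.000, 2.000], [17.000, 69.000]] (det J = 1277.000).
Solving J·Δ = −F gives Δ = (1.304, 0.114).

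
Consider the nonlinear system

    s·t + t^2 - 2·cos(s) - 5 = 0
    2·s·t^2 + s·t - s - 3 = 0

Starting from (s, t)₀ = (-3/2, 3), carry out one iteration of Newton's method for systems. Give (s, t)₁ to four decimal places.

(-0.0309, 2.8145)

At (-3/2, 3): F = (-0.641474, -33.0000).
Jacobian J = [[t + 2·sin(s), s + 2·t], [2·t^2 + t - 1, 4·s·t + s]].
At the point, J = [[1.005010, 4.5000], [20.0000, -19.5000]] (det J = -109.597696).
Solving J·Δ = −F gives Δ = (1.4691, -0.1855).
Then the next iterate is (s, t)₁ = (-0.0309, 2.8145).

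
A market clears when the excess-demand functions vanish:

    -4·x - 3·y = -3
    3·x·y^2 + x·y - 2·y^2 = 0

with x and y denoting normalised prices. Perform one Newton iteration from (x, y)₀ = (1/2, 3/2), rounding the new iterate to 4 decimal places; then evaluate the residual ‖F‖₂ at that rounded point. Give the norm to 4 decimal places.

At (1/2, 3/2): F = (-3.5000, -0.3750).
Jacobian J = [[-4, -3], [3·y^2 + y, 6·x·y + x - 4·y]].
At the point, J = [[-4.0000, -3.0000], [8.2500, -1.0000]] (det J = 28.7500).
Solving J·Δ = −F gives Δ = (-0.0826, -1.0565).
Then the next iterate is (x, y)₁ = (0.4174, 0.4435).
Re-evaluating at (0.4174, 0.4435): F = (-0.0001, 0.038030), so ‖F‖₂ = 0.0380.

0.0380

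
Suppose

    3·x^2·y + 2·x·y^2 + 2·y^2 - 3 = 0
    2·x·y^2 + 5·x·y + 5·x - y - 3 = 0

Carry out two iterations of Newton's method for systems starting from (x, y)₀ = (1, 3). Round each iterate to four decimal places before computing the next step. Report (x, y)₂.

(0.4050, 1.3389)

At (1, 3): F = (42.0000, 32.0000).
Jacobian J = [[6·x·y + 2·y^2, 3·x^2 + 4·x·y + 4·y], [2·y^2 + 5·y + 5, 4·x·y + 5·x - 1]].
At the point, J = [[36.0000, 27.0000], [38.0000, 16.0000]] (det J = -450.0000).
Solving J·Δ = −F gives Δ = (-0.4267, -0.9867).
Then the next iterate is (x, y)₁ = (0.5733, 2.0133).
Round to (0.5733, 2.0133) and repeat: F = (11.739507, 8.271926), J = [[15.032103, 13.656118], [23.173254, 6.483400]].
Δ = (-0.1683, -0.6744), so (x, y)₂ = (0.4050, 1.3389).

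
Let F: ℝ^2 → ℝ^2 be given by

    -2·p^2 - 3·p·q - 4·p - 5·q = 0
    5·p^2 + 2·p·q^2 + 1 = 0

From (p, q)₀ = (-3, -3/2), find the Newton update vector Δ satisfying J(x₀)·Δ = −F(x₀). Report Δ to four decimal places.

At (-3, -3/2): F = (-12.0000, 32.5000).
Jacobian J = [[-4·p - 3·q - 4, -3·p - 5], [10·p + 2·q^2, 4·p·q]].
At the point, J = [[12.5000, 4.0000], [-25.5000, 18.0000]] (det J = 327.0000).
Solving J·Δ = −F gives Δ = (1.0581, -0.3066).

(1.0581, -0.3066)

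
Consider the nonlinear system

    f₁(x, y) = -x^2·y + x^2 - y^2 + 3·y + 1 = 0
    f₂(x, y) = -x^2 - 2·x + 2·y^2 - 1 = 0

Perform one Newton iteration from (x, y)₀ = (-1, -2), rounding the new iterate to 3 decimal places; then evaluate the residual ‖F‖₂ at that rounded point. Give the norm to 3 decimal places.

2.236

At (-1, -2): F = (-6.000, 8.000).
Jacobian J = [[-2·x·y + 2·x, -x^2 - 2·y + 3], [-2·x - 2, 4·y]].
At the point, J = [[-6.000, 6.000], [0.000, -8.000]] (det J = 48.000).
Solving J·Δ = −F gives Δ = (0.000, 1.000).
Then the next iterate is (x, y)₁ = (-1.000, -1.000).
Re-evaluating at (-1.000, -1.000): F = (-1.000, 2.000), so ‖F‖₂ = 2.236.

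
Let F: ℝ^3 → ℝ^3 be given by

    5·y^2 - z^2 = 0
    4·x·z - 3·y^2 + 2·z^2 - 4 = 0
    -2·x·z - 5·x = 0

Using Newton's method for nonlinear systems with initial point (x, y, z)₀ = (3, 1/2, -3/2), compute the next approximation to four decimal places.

(-0.0988, 0.6802, -1.4671)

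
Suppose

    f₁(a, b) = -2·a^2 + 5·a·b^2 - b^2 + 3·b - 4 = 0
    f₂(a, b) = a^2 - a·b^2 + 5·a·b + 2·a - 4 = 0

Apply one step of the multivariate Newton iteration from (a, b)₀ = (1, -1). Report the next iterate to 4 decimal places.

At (1, -1): F = (-5.0000, -7.0000).
Jacobian J = [[-4·a + 5·b^2, 10·a·b - 2·b + 3], [2·a - b^2 + 5·b + 2, -2·a·b + 5·a]].
At the point, J = [[1.0000, -5.0000], [-2.0000, 7.0000]] (det J = -3.0000).
Solving J·Δ = −F gives Δ = (-23.3333, -5.6667).
Then the next iterate is (a, b)₁ = (-22.3333, -6.6667).

(-22.3333, -6.6667)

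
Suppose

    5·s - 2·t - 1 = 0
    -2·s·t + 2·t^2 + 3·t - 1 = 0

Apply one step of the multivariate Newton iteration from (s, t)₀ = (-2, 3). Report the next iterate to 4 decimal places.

At (-2, 3): F = (-17.0000, 38.0000).
Jacobian J = [[5, -2], [-2·t, -2·s + 4·t + 3]].
At the point, J = [[5.0000, -2.0000], [-6.0000, 19.0000]] (det J = 83.0000).
Solving J·Δ = −F gives Δ = (2.9759, -1.0602).
Then the next iterate is (s, t)₁ = (0.9759, 1.9398).

(0.9759, 1.9398)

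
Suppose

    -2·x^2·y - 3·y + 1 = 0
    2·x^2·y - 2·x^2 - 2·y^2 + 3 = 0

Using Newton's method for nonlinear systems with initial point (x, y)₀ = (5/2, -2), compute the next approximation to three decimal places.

(2.450, 0.000)

At (5/2, -2): F = (32.000, -42.500).
Jacobian J = [[-4·x·y, -2·x^2 - 3], [4·x·y - 4·x, 2·x^2 - 4·y]].
At the point, J = [[20.000, -15.500], [-30.000, 20.500]] (det J = -55.000).
Solving J·Δ = −F gives Δ = (-0.050, 2.000).
Then the next iterate is (x, y)₁ = (2.450, 0.000).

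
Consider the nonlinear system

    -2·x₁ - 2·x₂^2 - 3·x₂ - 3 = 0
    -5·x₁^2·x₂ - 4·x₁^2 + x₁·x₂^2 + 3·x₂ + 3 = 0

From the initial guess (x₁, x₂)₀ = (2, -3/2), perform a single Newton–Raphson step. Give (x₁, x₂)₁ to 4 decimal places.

At (2, -3/2): F = (-7.0000, 17.0000).
Jacobian J = [[-2, -4·x₂ - 3], [-10·x₁·x₂ - 8·x₁ + x₂^2, -5·x₁^2 + 2·x₁·x₂ + 3]].
At the point, J = [[-2.0000, 3.0000], [16.2500, -23.0000]] (det J = -2.7500).
Solving J·Δ = −F gives Δ = (40.0000, 29.0000).
Then the next iterate is (x₁, x₂)₁ = (42.0000, 27.5000).

(42.0000, 27.5000)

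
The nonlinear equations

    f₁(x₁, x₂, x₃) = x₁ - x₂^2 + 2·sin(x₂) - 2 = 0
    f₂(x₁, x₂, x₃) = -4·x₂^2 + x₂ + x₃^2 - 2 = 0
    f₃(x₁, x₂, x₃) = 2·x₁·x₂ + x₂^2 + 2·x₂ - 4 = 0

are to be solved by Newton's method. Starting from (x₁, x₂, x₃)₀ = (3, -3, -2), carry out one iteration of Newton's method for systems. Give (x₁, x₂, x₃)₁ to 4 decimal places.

(0.7100, -0.3701, 5.1869)

At (3, -3, -2): F = (-8.282240, -37.0000, -19.0000).
Jacobian J = [[1, -2·x₂ + 2·cos(x₂), 0], [0, -8·x₂ + 1, 2·x₃], [2·x₂, 2·x₁ + 2·x₂ + 2, 0]].
At the point, J = [[1.0000, 4.020015, 0.0000], [0.0000, 25.0000, -4.0000], [-6.0000, 2.0000, 0.0000]] (det J = 104.480360).
Solving J·Δ = −F gives Δ = (-2.2900, 2.6299, 7.1869).
Then the next iterate is (x₁, x₂, x₃)₁ = (0.7100, -0.3701, 5.1869).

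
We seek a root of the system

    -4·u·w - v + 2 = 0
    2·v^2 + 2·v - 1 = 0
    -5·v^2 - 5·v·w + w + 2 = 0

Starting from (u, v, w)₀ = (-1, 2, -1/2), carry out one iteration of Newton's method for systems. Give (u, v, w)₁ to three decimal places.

At (-1, 2, -1/2): F = (-2.000, 11.000, -13.500).
Jacobian J = [[-4·w, -1, -4·u], [0, 4·v + 2, 0], [0, -10·v - 5·w, -5·v + 1]].
At the point, J = [[2.000, -1.000, 4.000], [0.000, 10.000, 0.000], [0.000, -17.500, -9.000]] (det J = -180.000).
Solving J·Δ = −F gives Δ = (-0.828, -1.100, 0.639).
Then the next iterate is (u, v, w)₁ = (-1.828, 0.900, 0.139).

(-1.828, 0.900, 0.139)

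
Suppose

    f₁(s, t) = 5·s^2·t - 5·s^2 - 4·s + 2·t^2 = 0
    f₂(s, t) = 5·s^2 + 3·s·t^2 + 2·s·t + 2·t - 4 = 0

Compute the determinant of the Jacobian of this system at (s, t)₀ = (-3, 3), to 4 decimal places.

J = [[10·s·t - 10·s - 4, 5·s^2 + 4·t], [10·s + 3·t^2 + 2·t, 6·s·t + 2·s + 2]].
At the point, J = [[-64.0000, 57.0000], [3.0000, -58.0000]].
det J = 3541.0000.

3541.0000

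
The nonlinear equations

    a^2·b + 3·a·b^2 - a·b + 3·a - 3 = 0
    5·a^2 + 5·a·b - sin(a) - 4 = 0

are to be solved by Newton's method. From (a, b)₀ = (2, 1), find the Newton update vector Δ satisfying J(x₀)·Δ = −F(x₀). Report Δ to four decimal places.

(-0.9076, -0.2022)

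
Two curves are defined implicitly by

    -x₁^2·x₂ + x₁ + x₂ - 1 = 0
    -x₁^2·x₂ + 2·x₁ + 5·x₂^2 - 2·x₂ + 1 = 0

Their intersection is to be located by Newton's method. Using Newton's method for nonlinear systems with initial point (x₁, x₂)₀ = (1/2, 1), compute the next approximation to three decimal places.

(-1.667, 0.667)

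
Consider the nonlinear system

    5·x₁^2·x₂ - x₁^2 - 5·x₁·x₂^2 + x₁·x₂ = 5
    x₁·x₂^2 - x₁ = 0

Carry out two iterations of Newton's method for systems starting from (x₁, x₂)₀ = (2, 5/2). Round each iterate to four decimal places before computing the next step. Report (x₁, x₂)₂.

(1.5505, 1.1470)

At (2, 5/2): F = (-16.5000, 10.5000).
Jacobian J = [[10·x₁·x₂ - 2·x₁ - 5·x₂^2 + x₂, 5·x₁^2 - 10·x₁·x₂ + x₁], [x₂^2 - 1, 2·x₁·x₂]].
At the point, J = [[17.2500, -28.0000], [5.2500, 10.0000]] (det J = 319.5000).
Solving J·Δ = −F gives Δ = (-0.4038, -0.8380).
Then the next iterate is (x₁, x₂)₁ = (1.5962, 1.6620).
Round to (1.5962, 1.6620) and repeat: F = (-5.767769, 2.812894), J = [[11.187224, -12.193372], [1.762244, 5.305769]].
Δ = (-0.0457, -0.5150), so (x₁, x₂)₂ = (1.5505, 1.1470).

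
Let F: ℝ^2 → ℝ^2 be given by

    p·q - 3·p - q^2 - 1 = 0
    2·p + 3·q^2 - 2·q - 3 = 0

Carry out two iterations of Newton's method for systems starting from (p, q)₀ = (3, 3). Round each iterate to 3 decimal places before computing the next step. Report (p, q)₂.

(1.762, 0.048)

At (3, 3): F = (-10.000, 24.000).
Jacobian J = [[q - 3, p - 2·q], [2, 6·q - 2]].
At the point, J = [[0.000, -3.000], [2.000, 16.000]] (det J = 6.000).
Solving J·Δ = −F gives Δ = (14.667, -3.333).
Then the next iterate is (p, q)₁ = (17.667, -0.333).
Round to (17.667, -0.333) and repeat: F = (-59.995, 33.33267), J = [[-3.333, 18.333], [2.000, -3.998]].
Δ = (-15.905, 0.381), so (p, q)₂ = (1.762, 0.048).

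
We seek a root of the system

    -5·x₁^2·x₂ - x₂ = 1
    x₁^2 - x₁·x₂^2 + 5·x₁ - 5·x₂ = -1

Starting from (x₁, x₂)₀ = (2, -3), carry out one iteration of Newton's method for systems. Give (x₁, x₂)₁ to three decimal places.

(0.367, -4.714)

At (2, -3): F = (62.000, 12.000).
Jacobian J = [[-10·x₁·x₂, -5·x₁^2 - 1], [2·x₁ - x₂^2 + 5, -2·x₁·x₂ - 5]].
At the point, J = [[60.000, -21.000], [0.000, 7.000]] (det J = 420.000).
Solving J·Δ = −F gives Δ = (-1.633, -1.714).
Then the next iterate is (x₁, x₂)₁ = (0.367, -4.714).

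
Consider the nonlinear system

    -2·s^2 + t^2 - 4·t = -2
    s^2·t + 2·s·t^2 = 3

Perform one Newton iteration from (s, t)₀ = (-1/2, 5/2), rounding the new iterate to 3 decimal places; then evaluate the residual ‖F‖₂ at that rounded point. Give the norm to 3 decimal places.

At (-1/2, 5/2): F = (-2.250, -8.625).
Jacobian J = [[-4·s, 2·t - 4], [2·s·t + 2·t^2, s^2 + 4·s·t]].
At the point, J = [[2.000, 1.000], [10.000, -4.750]] (det J = -19.500).
Solving J·Δ = −F gives Δ = (0.990, 0.269).
Then the next iterate is (s, t)₁ = (0.490, 2.769).
Re-evaluating at (0.490, 2.769): F = (-1.88884, 5.17885), so ‖F‖₂ = 5.513.

5.513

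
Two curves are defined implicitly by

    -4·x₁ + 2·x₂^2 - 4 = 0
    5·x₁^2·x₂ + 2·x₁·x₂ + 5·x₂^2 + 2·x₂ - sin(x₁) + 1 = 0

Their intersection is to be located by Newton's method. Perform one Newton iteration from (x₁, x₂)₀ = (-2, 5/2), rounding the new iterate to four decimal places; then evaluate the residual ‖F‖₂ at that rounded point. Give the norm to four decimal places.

At (-2, 5/2): F = (16.5000, 78.159297).
Jacobian J = [[-4, 4·x₂], [10·x₁·x₂ + 2·x₂ - cos(x₁), 5·x₁^2 + 2·x₁ + 10·x₂ + 2]].
At the point, J = [[-4.0000, 10.0000], [-44.583853, 43.0000]] (det J = 273.838532).
Solving J·Δ = −F gives Δ = (0.2633, -1.5447).
Then the next iterate is (x₁, x₂)₁ = (-1.7367, 0.9553).
Re-evaluating at (-1.7367, 0.9553): F = (4.771996, 19.548251), so ‖F‖₂ = 20.1223.

20.1223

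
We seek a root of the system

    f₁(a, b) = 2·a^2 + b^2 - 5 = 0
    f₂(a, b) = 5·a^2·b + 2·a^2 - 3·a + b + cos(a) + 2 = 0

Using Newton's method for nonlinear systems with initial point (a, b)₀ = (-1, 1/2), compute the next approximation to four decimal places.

(-3.1057, -5.1728)

At (-1, 1/2): F = (-2.7500, 10.540302).
Jacobian J = [[4·a, 2·b], [10·a·b + 4·a - sin(a) - 3, 5·a^2 + 1]].
At the point, J = [[-4.0000, 1.0000], [-11.158529, 6.0000]] (det J = -12.841471).
Solving J·Δ = −F gives Δ = (-2.1057, -5.6728).
Then the next iterate is (a, b)₁ = (-3.1057, -5.1728).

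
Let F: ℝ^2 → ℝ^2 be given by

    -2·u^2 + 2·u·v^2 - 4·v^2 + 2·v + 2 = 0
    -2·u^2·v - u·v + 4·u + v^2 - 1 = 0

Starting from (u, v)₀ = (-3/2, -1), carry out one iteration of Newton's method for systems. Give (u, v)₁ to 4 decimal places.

(2.8958, -2.4792)

At (-3/2, -1): F = (-11.5000, -3.0000).
Jacobian J = [[-4·u + 2·v^2, 4·u·v - 8·v + 2], [-4·u·v - v + 4, -2·u^2 - u + 2·v]].
At the point, J = [[8.0000, 16.0000], [-1.0000, -5.0000]] (det J = -24.0000).
Solving J·Δ = −F gives Δ = (4.3958, -1.4792).
Then the next iterate is (u, v)₁ = (2.8958, -2.4792).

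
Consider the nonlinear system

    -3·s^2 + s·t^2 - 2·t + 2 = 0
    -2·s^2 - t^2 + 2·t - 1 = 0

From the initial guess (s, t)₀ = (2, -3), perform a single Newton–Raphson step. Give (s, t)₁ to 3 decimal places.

At (2, -3): F = (14.000, -24.000).
Jacobian J = [[-6·s + t^2, 2·s·t - 2], [-4·s, -2·t + 2]].
At the point, J = [[-3.000, -14.000], [-8.000, 8.000]] (det J = -136.000).
Solving J·Δ = −F gives Δ = (-1.647, 1.353).
Then the next iterate is (s, t)₁ = (0.353, -1.647).

(0.353, -1.647)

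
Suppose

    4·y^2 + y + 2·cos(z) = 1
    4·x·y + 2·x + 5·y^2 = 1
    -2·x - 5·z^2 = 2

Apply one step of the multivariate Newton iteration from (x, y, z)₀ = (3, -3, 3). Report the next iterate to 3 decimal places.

At (3, -3, 3): F = (30.02002, 14.000, -53.000).
Jacobian J = [[0, 8·y + 1, -2·sin(z)], [4·y + 2, 4·x + 10·y, 0], [-2, 0, -10·z]].
At the point, J = [[0.000, -23.000, -0.28224], [-10.000, -18.000, 0.000], [-2.000, 0.000, -30.000]] (det J = 6910.16064).
Solving J·Δ = −F gives Δ = (-0.987, 1.326, -1.701).
Then the next iterate is (x, y, z)₁ = (2.013, -1.674, 1.299).

(2.013, -1.674, 1.299)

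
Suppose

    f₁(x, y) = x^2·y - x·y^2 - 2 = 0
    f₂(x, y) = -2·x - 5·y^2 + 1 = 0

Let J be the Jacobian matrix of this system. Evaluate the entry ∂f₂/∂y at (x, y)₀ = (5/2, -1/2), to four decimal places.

∂f₂/∂y = -10·y.
At (5/2, -1/2) this is 5.0000.

5.0000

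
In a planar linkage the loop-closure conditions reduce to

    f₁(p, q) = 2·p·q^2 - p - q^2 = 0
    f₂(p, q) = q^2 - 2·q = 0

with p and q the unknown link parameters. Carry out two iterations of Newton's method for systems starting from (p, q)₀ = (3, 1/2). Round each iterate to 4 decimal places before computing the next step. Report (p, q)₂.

(2.1143, -0.0250)

At (3, 1/2): F = (-1.7500, -0.7500).
Jacobian J = [[2·q^2 - 1, 4·p·q - 2·q], [0, 2·q - 2]].
At the point, J = [[-0.5000, 5.0000], [0.0000, -1.0000]] (det J = 0.5000).
Solving J·Δ = −F gives Δ = (-11.0000, -0.7500).
Then the next iterate is (p, q)₁ = (-8.0000, -0.2500).
Round to (-8.0000, -0.2500) and repeat: F = (6.9375, 0.5625), J = [[-0.8750, 8.5000], [0.0000, -2.5000]].
Δ = (10.1143, 0.2250), so (p, q)₂ = (2.1143, -0.0250).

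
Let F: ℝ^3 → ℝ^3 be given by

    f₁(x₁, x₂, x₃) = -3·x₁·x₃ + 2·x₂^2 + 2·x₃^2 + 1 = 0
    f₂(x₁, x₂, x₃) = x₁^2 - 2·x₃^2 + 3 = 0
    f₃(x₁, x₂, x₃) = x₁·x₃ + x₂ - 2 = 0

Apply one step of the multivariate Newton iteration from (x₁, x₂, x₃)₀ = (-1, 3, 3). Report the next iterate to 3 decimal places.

(-0.222, 1.370, 1.704)

At (-1, 3, 3): F = (46.000, -14.000, -2.000).
Jacobian J = [[-3·x₃, 4·x₂, -3·x₁ + 4·x₃], [2·x₁, 0, -4·x₃], [x₃, 1, x₁]].
At the point, J = [[-9.000, 12.000, 15.000], [-2.000, 0.000, -12.000], [3.000, 1.000, -1.000]] (det J = -594.000).
Solving J·Δ = −F gives Δ = (0.778, -1.630, -1.296).
Then the next iterate is (x₁, x₂, x₃)₁ = (-0.222, 1.370, 1.704).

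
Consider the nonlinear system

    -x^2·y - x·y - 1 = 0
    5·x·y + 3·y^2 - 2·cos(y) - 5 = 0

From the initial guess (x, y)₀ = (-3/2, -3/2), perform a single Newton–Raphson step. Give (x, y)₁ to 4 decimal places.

(-1.6471, -0.7451)

At (-3/2, -3/2): F = (0.1250, 12.858526).
Jacobian J = [[-2·x·y - y, -x^2 - x], [5·y, 5·x + 6·y + 2·sin(y)]].
At the point, J = [[-3.0000, -0.7500], [-7.5000, -18.494990]] (det J = 49.859970).
Solving J·Δ = −F gives Δ = (-0.1471, 0.7549).
Then the next iterate is (x, y)₁ = (-1.6471, -0.7451).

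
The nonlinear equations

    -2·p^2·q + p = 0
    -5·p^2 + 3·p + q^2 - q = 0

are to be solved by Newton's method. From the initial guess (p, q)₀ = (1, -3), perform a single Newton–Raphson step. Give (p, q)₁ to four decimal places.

At (1, -3): F = (7.0000, 10.0000).
Jacobian J = [[-4·p·q + 1, -2·p^2], [-10·p + 3, 2·q - 1]].
At the point, J = [[13.0000, -2.0000], [-7.0000, -7.0000]] (det J = -105.0000).
Solving J·Δ = −F gives Δ = (-0.2762, 1.7048).
Then the next iterate is (p, q)₁ = (0.7238, -1.2952).

(0.7238, -1.2952)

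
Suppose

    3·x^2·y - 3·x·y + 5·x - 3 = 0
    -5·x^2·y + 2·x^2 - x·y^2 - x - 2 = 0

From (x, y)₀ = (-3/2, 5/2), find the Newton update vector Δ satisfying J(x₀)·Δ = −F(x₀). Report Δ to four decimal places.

(0.5576, -0.3276)

At (-3/2, 5/2): F = (17.6250, -14.7500).
Jacobian J = [[6·x·y - 3·y + 5, 3·x^2 - 3·x], [-10·x·y + 4·x - y^2 - 1, -5·x^2 - 2·x·y]].
At the point, J = [[-25.0000, 11.2500], [24.2500, -3.7500]] (det J = -179.0625).
Solving J·Δ = −F gives Δ = (0.5576, -0.3276).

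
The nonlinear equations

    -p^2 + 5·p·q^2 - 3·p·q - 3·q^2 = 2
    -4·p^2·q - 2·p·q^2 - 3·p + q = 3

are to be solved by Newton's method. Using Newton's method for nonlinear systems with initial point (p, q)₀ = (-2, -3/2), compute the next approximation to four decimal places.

(-1.5954, -0.6942)

At (-2, -3/2): F = (-44.2500, 34.5000).
Jacobian J = [[-2·p + 5·q^2 - 3·q, 10·p·q - 3·p - 6·q], [-8·p·q - 2·q^2 - 3, -4·p^2 - 4·p·q + 1]].
At the point, J = [[19.7500, 45.0000], [-31.5000, -27.0000]] (det J = 884.2500).
Solving J·Δ = −F gives Δ = (0.4046, 0.8058).
Then the next iterate is (p, q)₁ = (-1.5954, -0.6942).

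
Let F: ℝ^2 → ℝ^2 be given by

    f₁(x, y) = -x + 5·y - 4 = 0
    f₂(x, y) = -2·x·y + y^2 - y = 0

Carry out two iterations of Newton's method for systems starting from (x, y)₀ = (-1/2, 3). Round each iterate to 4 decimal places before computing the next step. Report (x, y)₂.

At (-1/2, 3): F = (11.5000, 9.0000).
Jacobian J = [[-1, 5], [-2·y, -2·x + 2·y - 1]].
At the point, J = [[-1.0000, 5.0000], [-6.0000, 6.0000]] (det J = 24.0000).
Solving J·Δ = −F gives Δ = (-1.0000, -2.5000).
Then the next iterate is (x, y)₁ = (-1.5000, 0.5000).
Round to (-1.5000, 0.5000) and repeat: F = (0.0000, 1.2500), J = [[-1.0000, 5.0000], [-1.0000, 3.0000]].
Δ = (3.1250, 0.6250), so (x, y)₂ = (1.6250, 1.1250).

(1.6250, 1.1250)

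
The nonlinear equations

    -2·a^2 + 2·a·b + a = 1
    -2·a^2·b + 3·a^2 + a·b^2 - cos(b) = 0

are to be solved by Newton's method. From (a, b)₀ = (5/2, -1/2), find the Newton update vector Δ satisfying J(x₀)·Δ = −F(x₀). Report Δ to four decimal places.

(-1.5919, -0.4837)

At (5/2, -1/2): F = (-13.5000, 24.747417).
Jacobian J = [[-4·a + 2·b + 1, 2·a], [-4·a·b + 6·a + b^2, -2·a^2 + 2·a·b + sin(b)]].
At the point, J = [[-10.0000, 5.0000], [20.2500, -15.479426]] (det J = 53.544255).
Solving J·Δ = −F gives Δ = (-1.5919, -0.4837).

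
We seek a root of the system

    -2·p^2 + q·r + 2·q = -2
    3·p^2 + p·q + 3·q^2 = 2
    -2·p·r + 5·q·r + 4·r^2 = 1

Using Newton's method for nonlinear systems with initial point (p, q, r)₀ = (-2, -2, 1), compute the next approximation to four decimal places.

(-2.0714, -0.0714, -2.3929)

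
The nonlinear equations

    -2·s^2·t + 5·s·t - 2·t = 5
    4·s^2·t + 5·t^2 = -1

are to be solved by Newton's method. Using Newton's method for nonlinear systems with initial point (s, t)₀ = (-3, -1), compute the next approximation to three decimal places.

At (-3, -1): F = (30.000, -30.000).
Jacobian J = [[-4·s·t + 5·t, -2·s^2 + 5·s - 2], [8·s·t, 4·s^2 + 10·t]].
At the point, J = [[-17.000, -35.000], [24.000, 26.000]] (det J = 398.000).
Solving J·Δ = −F gives Δ = (0.678, 0.528).
Then the next iterate is (s, t)₁ = (-2.322, -0.472).

(-2.322, -0.472)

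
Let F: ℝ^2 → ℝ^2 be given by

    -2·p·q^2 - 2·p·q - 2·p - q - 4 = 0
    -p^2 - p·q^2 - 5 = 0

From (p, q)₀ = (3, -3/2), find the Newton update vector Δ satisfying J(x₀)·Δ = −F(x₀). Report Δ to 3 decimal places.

(-1.878, 0.584)

At (3, -3/2): F = (-13.000, -20.750).
Jacobian J = [[-2·q^2 - 2·q - 2, -4·p·q - 2·p - 1], [-2·p - q^2, -2·p·q]].
At the point, J = [[-3.500, 11.000], [-8.250, 9.000]] (det J = 59.250).
Solving J·Δ = −F gives Δ = (-1.878, 0.584).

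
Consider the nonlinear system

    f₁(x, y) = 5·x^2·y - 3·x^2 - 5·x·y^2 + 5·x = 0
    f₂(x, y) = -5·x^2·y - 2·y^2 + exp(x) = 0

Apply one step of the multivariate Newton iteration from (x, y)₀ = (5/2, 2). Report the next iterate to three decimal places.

(1.604, 1.378)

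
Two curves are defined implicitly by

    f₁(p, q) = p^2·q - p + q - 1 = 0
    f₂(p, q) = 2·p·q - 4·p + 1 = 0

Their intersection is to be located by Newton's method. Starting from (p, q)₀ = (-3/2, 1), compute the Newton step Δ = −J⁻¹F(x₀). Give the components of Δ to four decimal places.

At (-3/2, 1): F = (3.7500, 4.0000).
Jacobian J = [[2·p·q - 1, p^2 + 1], [2·q - 4, 2·p]].
At the point, J = [[-4.0000, 3.2500], [-2.0000, -3.0000]] (det J = 18.5000).
Solving J·Δ = −F gives Δ = (1.3108, 0.4595).

(1.3108, 0.4595)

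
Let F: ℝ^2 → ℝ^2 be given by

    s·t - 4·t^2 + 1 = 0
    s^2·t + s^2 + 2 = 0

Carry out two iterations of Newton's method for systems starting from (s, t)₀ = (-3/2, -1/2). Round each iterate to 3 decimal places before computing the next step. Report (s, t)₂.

(-1.212, -0.608)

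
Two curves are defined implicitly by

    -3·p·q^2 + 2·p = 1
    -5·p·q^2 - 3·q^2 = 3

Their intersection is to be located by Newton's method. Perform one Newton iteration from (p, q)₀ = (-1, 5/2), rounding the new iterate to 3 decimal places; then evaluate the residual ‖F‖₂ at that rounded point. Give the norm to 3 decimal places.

At (-1, 5/2): F = (15.750, 9.500).
Jacobian J = [[-3·q^2 + 2, -6·p·q], [-5·q^2, -10·p·q - 6·q]].
At the point, J = [[-16.750, 15.000], [-31.250, 10.000]] (det J = 301.250).
Solving J·Δ = −F gives Δ = (-0.050, -1.106).
Then the next iterate is (p, q)₁ = (-1.050, 1.394).
Re-evaluating at (-1.050, 1.394): F = (3.02119, 1.37228), so ‖F‖₂ = 3.318.

3.318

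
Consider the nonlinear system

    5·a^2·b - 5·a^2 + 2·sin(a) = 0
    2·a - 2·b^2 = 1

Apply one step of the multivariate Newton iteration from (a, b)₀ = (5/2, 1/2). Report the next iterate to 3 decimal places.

(0.152, -0.098)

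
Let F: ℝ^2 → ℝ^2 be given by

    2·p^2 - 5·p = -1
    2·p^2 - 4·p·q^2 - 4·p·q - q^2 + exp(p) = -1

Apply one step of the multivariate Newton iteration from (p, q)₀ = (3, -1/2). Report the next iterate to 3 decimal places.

(2.429, -23.430)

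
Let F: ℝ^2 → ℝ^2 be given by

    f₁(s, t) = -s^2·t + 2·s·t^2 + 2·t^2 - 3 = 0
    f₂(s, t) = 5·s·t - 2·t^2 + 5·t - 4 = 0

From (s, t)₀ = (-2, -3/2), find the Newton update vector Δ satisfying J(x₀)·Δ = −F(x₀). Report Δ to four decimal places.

(-0.0370, 0.7222)

At (-2, -3/2): F = (-1.5000, -1.0000).
Jacobian J = [[-2·s·t + 2·t^2, -s^2 + 4·s·t + 4·t], [5·t, 5·s - 4·t + 5]].
At the point, J = [[-1.5000, 2.0000], [-7.5000, 1.0000]] (det J = 13.5000).
Solving J·Δ = −F gives Δ = (-0.0370, 0.7222).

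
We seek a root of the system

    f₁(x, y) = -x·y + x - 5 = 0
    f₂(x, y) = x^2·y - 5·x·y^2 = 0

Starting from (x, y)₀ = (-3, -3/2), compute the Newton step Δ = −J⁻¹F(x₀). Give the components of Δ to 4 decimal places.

(4.6757, 0.2703)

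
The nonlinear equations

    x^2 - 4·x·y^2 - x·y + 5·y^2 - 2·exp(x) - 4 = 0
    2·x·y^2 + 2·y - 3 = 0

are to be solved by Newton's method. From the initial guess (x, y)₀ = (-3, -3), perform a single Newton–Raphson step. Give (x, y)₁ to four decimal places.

At (-3, -3): F = (148.900426, -63.0000).
Jacobian J = [[2·x - 4·y^2 - y - 2·exp(x), -8·x·y - x + 10·y], [2·y^2, 4·x·y + 2]].
At the point, J = [[-39.099574, -99.0000], [18.0000, 38.0000]] (det J = 296.216183).
Solving J·Δ = −F gives Δ = (1.9539, 0.7324).
Then the next iterate is (x, y)₁ = (-1.0461, -2.2676).

(-1.0461, -2.2676)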